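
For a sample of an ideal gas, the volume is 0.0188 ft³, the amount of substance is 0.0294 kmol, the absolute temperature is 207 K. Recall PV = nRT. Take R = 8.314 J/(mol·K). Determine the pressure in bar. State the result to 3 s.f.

950 bar

Directly: P = nRT/V.
V = 0.0188 ft³ = 5.324×10^-4 m³; n = 0.0294 kmol = 29.40 mol; T = 207 K; R = 8.314 J/(mol·K).
P = 9.504×10^7 Pa
9.504×10^7 Pa × (1 bar / 1.000×10^5 Pa) = 950.4 bar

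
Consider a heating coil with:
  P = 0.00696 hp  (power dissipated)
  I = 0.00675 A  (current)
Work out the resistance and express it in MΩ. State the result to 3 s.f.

0.114 MΩ

Solving P = I²R for R: R = P/I².
P = 0.00696 hp = 5.190 W; I = 0.00675 A.
R = 1.139×10^5 Ω
1.139×10^5 Ω × (1 MΩ / 1.000×10^6 Ω) = 0.1139 MΩ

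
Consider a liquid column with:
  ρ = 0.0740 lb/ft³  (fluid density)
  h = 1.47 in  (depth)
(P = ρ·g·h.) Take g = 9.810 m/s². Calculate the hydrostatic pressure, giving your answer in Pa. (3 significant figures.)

Directly: P = ρgh.
ρ = 0.0740 lb/ft³ = 1.185 kg/m³; h = 1.47 in = 0.03734 m; g = 9.810 m/s².
P = 0.4342 Pa

0.434 Pa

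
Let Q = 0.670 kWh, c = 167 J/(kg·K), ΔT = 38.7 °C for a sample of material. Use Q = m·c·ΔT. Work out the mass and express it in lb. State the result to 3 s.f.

Solving Q = m·c·ΔT for m: m = Q/(c·ΔT).
Q = 0.670 kWh = 2.412×10^6 J; c = 167 J/(kg·K); ΔT = 38.7 °C = 38.70 K.
m = 373.2 kg
373.2 kg × (1 lb / 0.4536 kg) = 822.8 lb

823 lb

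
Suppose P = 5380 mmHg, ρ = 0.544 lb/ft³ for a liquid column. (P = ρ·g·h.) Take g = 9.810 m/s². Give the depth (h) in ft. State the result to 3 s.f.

27500 ft

Rearranging P = ρ·g·h for h: h = P/(ρ·g).
P = 5380 mmHg = 7.173×10^5 Pa; ρ = 0.544 lb/ft³ = 8.714 kg/m³; g = 9.810 m/s².
h = 8391 m
8391 m × (1 ft / 0.3048 m) = 27528 ft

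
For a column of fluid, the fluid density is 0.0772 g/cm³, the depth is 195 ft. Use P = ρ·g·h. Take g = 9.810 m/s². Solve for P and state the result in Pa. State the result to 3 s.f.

Directly: P = ρgh.
ρ = 0.0772 g/cm³ = 77.20 kg/m³; h = 195 ft = 59.44 m; g = 9.810 m/s².
P = 45013 Pa

45000 Pa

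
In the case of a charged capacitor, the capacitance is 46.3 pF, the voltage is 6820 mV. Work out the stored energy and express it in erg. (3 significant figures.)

0.0108 erg

Directly: E = ½CV².
C = 46.3 pF = 4.630×10^-11 F; V = 6820 mV = 6.820 V.
E = 1.077×10^-9 J  (the unit combination reduces to kg·m²/s² = J)
1.077×10^-9 J × (1 erg / 1.000×10^-7 J) = 0.01077 erg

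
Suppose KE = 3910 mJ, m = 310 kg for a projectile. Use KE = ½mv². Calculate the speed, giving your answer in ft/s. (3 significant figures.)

Rearranging KE = ½mv² for v: v = √(2·KE/m).
KE = 3910 mJ = 3.910 J; m = 310 kg.
v = 0.1588 m/s
0.1588 m/s × (1 ft/s / 0.3048 m/s) = 0.5211 ft/s

0.521 ft/s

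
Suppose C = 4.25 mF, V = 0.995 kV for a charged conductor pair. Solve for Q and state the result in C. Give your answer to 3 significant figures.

Solving C = Q/V for Q: Q = CV.
C = 4.25 mF = 0.004250 F; V = 0.995 kV = 995.0 V.
Q = 4.229 C

4.23 C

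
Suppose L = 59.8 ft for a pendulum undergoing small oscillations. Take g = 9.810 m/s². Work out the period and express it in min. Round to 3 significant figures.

0.143 min

T is given directly by: T = 2π√(L/g).
L = 59.8 ft = 18.23 m; g = 9.810 m/s².
T = 8.565 s
8.565 s × (1 min / 60.00 s) = 0.1427 min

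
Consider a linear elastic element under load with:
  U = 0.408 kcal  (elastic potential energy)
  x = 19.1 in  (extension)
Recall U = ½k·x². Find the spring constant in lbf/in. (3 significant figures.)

Solving U = ½k·x² for k: k = 2U/x².
U = 0.408 kcal = 1707 J; x = 19.1 in = 0.4851 m.
k = 14506 N/m
14506 N/m × (1 lbf/in / 175.1 N/m) = 82.83 lbf/in

82.8 lbf/in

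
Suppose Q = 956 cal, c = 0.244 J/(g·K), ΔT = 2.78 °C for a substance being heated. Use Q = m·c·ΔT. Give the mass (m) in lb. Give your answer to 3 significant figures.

Rearranging Q = m·c·ΔT for m: m = Q/(c·ΔT).
Q = 956 cal = 4000 J; c = 0.244 J/(g·K) = 244.0 J/(kg·K); ΔT = 2.78 °C = 2.780 K.
m = 5.897 kg
5.897 kg × (1 lb / 0.4536 kg) = 13.00 lb

13.0 lb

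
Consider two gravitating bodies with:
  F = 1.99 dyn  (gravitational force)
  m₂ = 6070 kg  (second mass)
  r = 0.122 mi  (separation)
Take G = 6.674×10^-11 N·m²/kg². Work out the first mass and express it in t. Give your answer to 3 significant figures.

1890 t

Rearranging F = G·m₁·m₂/r² for m₁: m₁ = F·r²/(G·m₂).
F = 1.99 dyn = 1.990×10^-5 N; m₂ = 6070 kg; r = 0.122 mi = 196.3 m; G = 6.674×10^-11 N·m²/kg².
m₁ = 1.894×10^6 kg
1.894×10^6 kg × (1 t / 1000 kg) = 1894 t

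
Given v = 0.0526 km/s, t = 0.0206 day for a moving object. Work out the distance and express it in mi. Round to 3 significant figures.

Rearranging: d = v·t.
v = 0.0526 km/s = 52.60 m/s; t = 0.0206 day = 1780 s.
d = 93620 m
93620 m × (1 mi / 1609 m) = 58.17 mi

58.2 mi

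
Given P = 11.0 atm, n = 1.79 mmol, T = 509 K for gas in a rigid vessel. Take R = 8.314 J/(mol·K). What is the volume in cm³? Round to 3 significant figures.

6.80 cm³

Rearranging PV = nRT for V: V = nRT/P.
P = 11.0 atm = 1.115×10^6 Pa; n = 1.79 mmol = 0.001790 mol; T = 509 K; R = 8.314 J/(mol·K).
V = 6.796×10^-6 m³
6.796×10^-6 m³ × (1 cm³ / 1.000×10^-6 m³) = 6.796 cm³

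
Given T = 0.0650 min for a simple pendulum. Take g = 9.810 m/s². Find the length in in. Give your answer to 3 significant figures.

149 in

Rearranging: L = g·(T/2π)².
T = 0.0650 min = 3.900 s; g = 9.810 m/s².
L = 3.780 m
3.780 m × (1 in / 0.02540 m) = 148.8 in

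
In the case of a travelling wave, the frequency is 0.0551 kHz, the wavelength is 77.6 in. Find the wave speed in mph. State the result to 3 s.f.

v is given directly by: v = fλ.
f = 0.0551 kHz = 55.10 Hz; λ = 77.6 in = 1.971 m.
v = 108.6 m/s
108.6 m/s × (1 mph / 0.4470 m/s) = 242.9 mph

243 mph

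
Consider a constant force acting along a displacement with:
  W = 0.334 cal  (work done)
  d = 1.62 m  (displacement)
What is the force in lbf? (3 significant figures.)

Solving W = F·d for F: F = W/d.
W = 0.334 cal = 1.397 J; d = 1.62 m.
F = 0.8626 N
0.8626 N × (1 lbf / 4.448 N) = 0.1939 lbf

0.194 lbf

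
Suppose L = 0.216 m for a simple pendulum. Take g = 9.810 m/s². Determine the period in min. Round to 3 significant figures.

0.0155 min

Directly: T = 2π√(L/g).
L = 0.216 m; g = 9.810 m/s².
T = 0.9323 s
0.9323 s × (1 min / 60.00 s) = 0.01554 min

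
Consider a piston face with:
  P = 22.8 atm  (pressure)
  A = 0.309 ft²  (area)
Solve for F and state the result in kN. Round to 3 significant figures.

66.3 kN

Solving P = F/A for F: F = P·A.
P = 22.8 atm = 2.310×10^6 Pa; A = 0.309 ft² = 0.02871 m².
F = 66319 N  (the unit combination reduces to kg·m/s² = N)
66319 N × (1 kN / 1000 N) = 66.32 kN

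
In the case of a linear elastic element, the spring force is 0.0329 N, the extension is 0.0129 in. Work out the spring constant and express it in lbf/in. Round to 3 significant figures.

From Hooke's law: k = F/x.
F = 0.0329 N; x = 0.0129 in = 3.277×10^-4 m.
k = 100.4 N/m
100.4 N/m × (1 lbf/in / 175.1 N/m) = 0.5733 lbf/in

0.573 lbf/in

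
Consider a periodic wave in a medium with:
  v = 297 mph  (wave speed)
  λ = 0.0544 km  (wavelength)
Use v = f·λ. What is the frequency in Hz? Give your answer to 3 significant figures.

Rearranging v = f·λ for f: f = v/λ.
v = 297 mph = 132.8 m/s; λ = 0.0544 km = 54.40 m.
f = 2.441 Hz

2.44 Hz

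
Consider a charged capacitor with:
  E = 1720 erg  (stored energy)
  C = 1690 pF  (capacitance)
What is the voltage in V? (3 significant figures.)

Rearranging: V = √(2E/C).
E = 1720 erg = 1.720×10^-4 J; C = 1690 pF = 1.690×10^-9 F.
V = 451.2 V

451 V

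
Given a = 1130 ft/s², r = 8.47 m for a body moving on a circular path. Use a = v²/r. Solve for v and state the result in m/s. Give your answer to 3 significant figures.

54.0 m/s

Rearranging: v = √(a·r).
a = 1130 ft/s² = 344.4 m/s²; r = 8.47 m.
v = 54.01 m/s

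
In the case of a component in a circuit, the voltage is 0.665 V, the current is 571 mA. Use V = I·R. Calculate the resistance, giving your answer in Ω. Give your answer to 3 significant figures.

From Ohm's law: R = V/I.
V = 0.665 V; I = 571 mA = 0.5710 A.
R = 1.165 Ω

1.16 Ω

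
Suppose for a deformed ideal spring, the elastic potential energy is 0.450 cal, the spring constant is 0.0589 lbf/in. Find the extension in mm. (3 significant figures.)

604 mm

Rearranging: x = √(2U/k).
U = 0.450 cal = 1.883 J; k = 0.0589 lbf/in = 10.31 N/m.
x = 0.6042 m
0.6042 m × (1 mm / 0.001000 m) = 604.2 mm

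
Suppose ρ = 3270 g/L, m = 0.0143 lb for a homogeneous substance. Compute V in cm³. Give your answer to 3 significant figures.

1.98 cm³

Rearranging: V = m/ρ.
ρ = 3270 g/L = 3270 kg/m³; m = 0.0143 lb = 0.006486 kg.
V = 1.984×10^-6 m³
1.984×10^-6 m³ × (1 cm³ / 1.000×10^-6 m³) = 1.984 cm³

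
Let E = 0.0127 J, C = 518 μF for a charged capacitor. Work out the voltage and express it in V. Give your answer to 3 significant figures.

Rearranging: V = √(2E/C).
E = 0.0127 J; C = 518 μF = 5.180×10^-4 F.
V = 7.002 V  (the unit combination reduces to kg·m²/(A·s³) = V)

7.00 V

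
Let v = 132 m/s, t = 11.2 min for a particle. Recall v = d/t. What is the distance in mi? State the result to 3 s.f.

55.1 mi

Rearranging v = d/t for d: d = v·t.
v = 132 m/s; t = 11.2 min = 672.0 s.
d = 88704 m
88704 m × (1 mi / 1609 m) = 55.12 mi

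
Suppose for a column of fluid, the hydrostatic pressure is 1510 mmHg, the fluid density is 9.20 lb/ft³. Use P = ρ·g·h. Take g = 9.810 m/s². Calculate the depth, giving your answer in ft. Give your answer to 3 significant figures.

457 ft

Rearranging: h = P/(ρ·g).
P = 1510 mmHg = 2.013×10^5 Pa; ρ = 9.20 lb/ft³ = 147.4 kg/m³; g = 9.810 m/s².
h = 139.3 m
139.3 m × (1 ft / 0.3048 m) = 456.9 ft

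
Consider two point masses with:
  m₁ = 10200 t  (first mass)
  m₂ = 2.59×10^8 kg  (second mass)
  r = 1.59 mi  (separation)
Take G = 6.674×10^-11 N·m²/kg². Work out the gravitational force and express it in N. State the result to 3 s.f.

From Newton's law of gravitation: F = Gm₁m₂/r².
m₁ = 10200 t = 1.020×10^7 kg; m₂ = 2.59×10^8 kg; r = 1.59 mi = 2559 m; G = 6.674×10^-11 N·m²/kg².
F = 0.02693 N  (the unit combination reduces to kg·m/s² = N)

0.0269 N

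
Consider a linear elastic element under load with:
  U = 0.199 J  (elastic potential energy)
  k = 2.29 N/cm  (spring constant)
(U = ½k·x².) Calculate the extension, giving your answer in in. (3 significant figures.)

Solving U = ½k·x² for x: x = √(2U/k).
U = 0.199 J; k = 2.29 N/cm = 229.0 N/m.
x = 0.04169 m
0.04169 m × (1 in / 0.02540 m) = 1.641 in

1.64 in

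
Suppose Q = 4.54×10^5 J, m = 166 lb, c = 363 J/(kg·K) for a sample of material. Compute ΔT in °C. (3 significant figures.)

Rearranging Q = m·c·ΔT for ΔT: ΔT = Q/(m·c).
Q = 4.54×10^5 J; m = 166 lb = 75.30 kg; c = 363 J/(kg·K).
ΔT = 16.61 K
Since 1 °C = 1 K, 16.61 °C.

16.6 °C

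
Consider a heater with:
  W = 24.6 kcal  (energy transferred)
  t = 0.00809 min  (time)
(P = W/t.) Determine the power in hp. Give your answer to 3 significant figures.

284 hp

Directly: P = W/t.
W = 24.6 kcal = 1.029×10^5 J; t = 0.00809 min = 0.4854 s.
P = 2.120×10^5 W
2.120×10^5 W × (1 hp / 745.7 W) = 284.4 hp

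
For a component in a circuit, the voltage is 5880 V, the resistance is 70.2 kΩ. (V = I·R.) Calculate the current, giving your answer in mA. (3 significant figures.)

83.8 mA

Solving V = I·R for I: I = V/R.
V = 5880 V; R = 70.2 kΩ = 70200 Ω.
I = 0.08376 A
0.08376 A × (1 mA / 0.001000 A) = 83.76 mA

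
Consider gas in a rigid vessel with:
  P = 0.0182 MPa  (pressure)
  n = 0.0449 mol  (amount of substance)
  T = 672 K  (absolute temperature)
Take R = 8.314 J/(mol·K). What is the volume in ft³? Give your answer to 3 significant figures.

From the ideal-gas law: V = nRT/P.
P = 0.0182 MPa = 18200 Pa; n = 0.0449 mol; T = 672 K; R = 8.314 J/(mol·K).
V = 0.01378 m³
0.01378 m³ × (1 ft³ / 0.02832 m³) = 0.4868 ft³

0.487 ft³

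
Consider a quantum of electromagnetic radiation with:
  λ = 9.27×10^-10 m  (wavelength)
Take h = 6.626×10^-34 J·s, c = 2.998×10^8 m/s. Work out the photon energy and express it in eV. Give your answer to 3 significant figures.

E is given directly by: E = hc/λ.
λ = 9.27×10^-10 m; h = 6.626×10^-34 J·s; c = 2.998×10^8 m/s.
E = 2.143×10^-16 J  (the unit combination reduces to kg·m²/s² = J)
2.143×10^-16 J × (1 eV / 1.602×10^-19 J) = 1337 eV

1340 eV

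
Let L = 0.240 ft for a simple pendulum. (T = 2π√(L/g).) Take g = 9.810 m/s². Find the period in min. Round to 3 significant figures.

Directly: T = 2π√(L/g).
L = 0.240 ft = 0.07315 m; g = 9.810 m/s².
T = 0.5426 s
0.5426 s × (1 min / 60.00 s) = 0.009043 min

0.00904 min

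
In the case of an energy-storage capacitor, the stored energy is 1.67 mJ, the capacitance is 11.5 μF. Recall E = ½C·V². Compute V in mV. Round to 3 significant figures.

17000 mV

Rearranging E = ½C·V² for V: V = √(2E/C).
E = 1.67 mJ = 0.001670 J; C = 11.5 μF = 1.150×10^-5 F.
V = 17.04 V
17.04 V × (1 mV / 0.001000 V) = 17042 mV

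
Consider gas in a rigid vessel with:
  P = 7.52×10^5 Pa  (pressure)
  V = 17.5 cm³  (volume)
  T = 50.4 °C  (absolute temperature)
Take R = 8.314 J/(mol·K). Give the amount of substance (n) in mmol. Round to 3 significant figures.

4.89 mmol

From the ideal-gas law: n = PV/(RT).
P = 7.52×10^5 Pa; V = 17.5 cm³ = 1.750×10^-5 m³; T = 50.4 °C = 323.5 K; R = 8.314 J/(mol·K).
n = 0.004892 mol
0.004892 mol × (1 mmol / 0.001000 mol) = 4.892 mmol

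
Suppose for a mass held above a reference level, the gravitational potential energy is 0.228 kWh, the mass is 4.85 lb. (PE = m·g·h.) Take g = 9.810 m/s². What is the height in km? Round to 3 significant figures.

Solving PE = m·g·h for h: h = PE/(m·g).
PE = 0.228 kWh = 8.208×10^5 J; m = 4.85 lb = 2.200 kg; g = 9.810 m/s².
h = 38033 m
38033 m × (1 km / 1000 m) = 38.03 km

38.0 km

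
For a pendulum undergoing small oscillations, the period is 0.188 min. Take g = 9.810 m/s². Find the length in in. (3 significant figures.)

1240 in

Solving T = 2π√(L/g) for L: L = g·(T/2π)².
T = 0.188 min = 11.28 s; g = 9.810 m/s².
L = 31.62 m
31.62 m × (1 in / 0.02540 m) = 1245 in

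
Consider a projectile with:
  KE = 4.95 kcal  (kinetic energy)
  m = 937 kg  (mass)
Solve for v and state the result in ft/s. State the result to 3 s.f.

Rearranging: v = √(2·KE/m).
KE = 4.95 kcal = 20711 J; m = 937 kg.
v = 6.649 m/s
6.649 m/s × (1 ft/s / 0.3048 m/s) = 21.81 ft/s

21.8 ft/s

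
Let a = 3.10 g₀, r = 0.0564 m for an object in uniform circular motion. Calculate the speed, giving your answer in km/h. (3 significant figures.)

4.71 km/h

Rearranging a = v²/r for v: v = √(a·r).
a = 3.10 g₀ = 30.40 m/s²; r = 0.0564 m.
v = 1.309 m/s
1.309 m/s × (1 km/h / 0.2778 m/s) = 4.714 km/h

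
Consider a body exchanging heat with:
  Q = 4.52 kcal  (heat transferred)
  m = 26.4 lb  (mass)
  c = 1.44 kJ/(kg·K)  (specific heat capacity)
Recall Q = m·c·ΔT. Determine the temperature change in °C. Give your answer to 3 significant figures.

Solving Q = m·c·ΔT for ΔT: ΔT = Q/(m·c).
Q = 4.52 kcal = 18912 J; m = 26.4 lb = 11.97 kg; c = 1.44 kJ/(kg·K) = 1440 J/(kg·K).
ΔT = 1.097 K
Since 1 °C = 1 K, 1.097 °C.

1.10 °C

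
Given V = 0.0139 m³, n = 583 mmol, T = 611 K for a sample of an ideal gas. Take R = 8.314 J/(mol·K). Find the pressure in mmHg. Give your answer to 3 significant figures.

1600 mmHg

P is given directly by: P = nRT/V.
V = 0.0139 m³; n = 583 mmol = 0.5830 mol; T = 611 K; R = 8.314 J/(mol·K).
P = 2.131×10^5 Pa
2.131×10^5 Pa × (1 mmHg / 133.3 Pa) = 1598 mmHg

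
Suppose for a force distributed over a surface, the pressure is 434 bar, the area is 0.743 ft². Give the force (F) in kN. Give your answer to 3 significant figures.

3000 kN

Solving P = F/A for F: F = P·A.
P = 434 bar = 4.340×10^7 Pa; A = 0.743 ft² = 0.06903 m².
F = 2.996×10^6 N
2.996×10^6 N × (1 kN / 1000 N) = 2996 kN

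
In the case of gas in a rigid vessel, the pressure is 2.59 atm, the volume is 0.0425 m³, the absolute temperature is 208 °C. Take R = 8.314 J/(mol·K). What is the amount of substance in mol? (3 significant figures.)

From the ideal-gas law: n = PV/(RT).
P = 2.59 atm = 2.624×10^5 Pa; V = 0.0425 m³; T = 208 °C = 481.1 K; R = 8.314 J/(mol·K).
n = 2.788 mol

2.79 mol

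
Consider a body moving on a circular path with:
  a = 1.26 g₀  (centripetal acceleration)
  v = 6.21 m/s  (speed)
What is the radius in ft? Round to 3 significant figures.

Rearranging a = v²/r for r: r = v²/a.
a = 1.26 g₀ = 12.36 m/s²; v = 6.21 m/s.
r = 3.121 m
3.121 m × (1 ft / 0.3048 m) = 10.24 ft

10.2 ft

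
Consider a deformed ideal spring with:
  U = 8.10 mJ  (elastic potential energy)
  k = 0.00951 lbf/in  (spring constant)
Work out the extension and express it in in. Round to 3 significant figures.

3.88 in

Solving U = ½k·x² for x: x = √(2U/k).
U = 8.10 mJ = 0.008100 J; k = 0.00951 lbf/in = 1.665 N/m.
x = 0.09863 m
0.09863 m × (1 in / 0.02540 m) = 3.883 in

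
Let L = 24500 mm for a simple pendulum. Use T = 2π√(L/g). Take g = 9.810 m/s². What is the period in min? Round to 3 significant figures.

T is given directly by: T = 2π√(L/g).
L = 24500 mm = 24.50 m; g = 9.810 m/s².
T = 9.930 s
9.930 s × (1 min / 60.00 s) = 0.1655 min

0.165 min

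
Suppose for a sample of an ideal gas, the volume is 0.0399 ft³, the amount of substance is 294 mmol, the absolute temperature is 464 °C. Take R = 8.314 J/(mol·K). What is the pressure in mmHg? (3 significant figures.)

12000 mmHg

From the ideal-gas law: P = nRT/V.
V = 0.0399 ft³ = 0.001130 m³; n = 294 mmol = 0.2940 mol; T = 464 °C = 737.1 K; R = 8.314 J/(mol·K).
P = 1.595×10^6 Pa  (the unit combination reduces to kg/(m·s²) = Pa)
1.595×10^6 Pa × (1 mmHg / 133.3 Pa) = 11962 mmHg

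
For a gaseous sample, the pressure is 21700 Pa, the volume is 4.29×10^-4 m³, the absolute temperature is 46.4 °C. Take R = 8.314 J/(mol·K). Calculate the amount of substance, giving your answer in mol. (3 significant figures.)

0.00350 mol

Rearranging: n = PV/(RT).
P = 21700 Pa; V = 4.29×10^-4 m³; T = 46.4 °C = 319.5 K; R = 8.314 J/(mol·K).
n = 0.003504 mol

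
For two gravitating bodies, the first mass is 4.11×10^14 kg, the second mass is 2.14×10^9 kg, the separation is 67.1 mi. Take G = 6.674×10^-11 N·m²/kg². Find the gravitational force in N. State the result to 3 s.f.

Directly: F = Gm₁m₂/r².
m₁ = 4.11×10^14 kg; m₂ = 2.14×10^9 kg; r = 67.1 mi = 1.080×10^5 m; G = 6.674×10^-11 N·m²/kg².
F = 5034 N

5030 N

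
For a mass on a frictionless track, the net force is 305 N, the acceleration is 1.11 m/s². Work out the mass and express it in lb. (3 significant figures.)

From Newton's second law: m = F/a.
F = 305 N; a = 1.11 m/s².
m = 274.8 kg
274.8 kg × (1 lb / 0.4536 kg) = 605.8 lb

606 lb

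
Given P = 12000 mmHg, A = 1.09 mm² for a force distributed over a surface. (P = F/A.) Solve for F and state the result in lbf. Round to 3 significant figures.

Solving P = F/A for F: F = P·A.
P = 12000 mmHg = 1.600×10^6 Pa; A = 1.09 mm² = 1.090×10^-6 m².
F = 1.744 N
1.744 N × (1 lbf / 4.448 N) = 0.3920 lbf

0.392 lbf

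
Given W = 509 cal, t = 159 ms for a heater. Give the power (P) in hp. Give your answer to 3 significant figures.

P is given directly by: P = W/t.
W = 509 cal = 2130 J; t = 159 ms = 0.1590 s.
P = 13394 W
13394 W × (1 hp / 745.7 W) = 17.96 hp

18.0 hp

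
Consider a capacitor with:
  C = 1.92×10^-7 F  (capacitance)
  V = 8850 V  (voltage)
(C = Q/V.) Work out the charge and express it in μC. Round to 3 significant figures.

Rearranging: Q = CV.
C = 1.92×10^-7 F; V = 8850 V.
Q = 0.001699 C
0.001699 C × (1 μC / 1.000×10^-6 C) = 1699 μC

1700 μC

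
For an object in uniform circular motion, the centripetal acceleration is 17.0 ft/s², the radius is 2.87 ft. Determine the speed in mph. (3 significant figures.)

Rearranging: v = √(a·r).
a = 17.0 ft/s² = 5.182 m/s²; r = 2.87 ft = 0.8748 m.
v = 2.129 m/s
2.129 m/s × (1 mph / 0.4470 m/s) = 4.762 mph

4.76 mph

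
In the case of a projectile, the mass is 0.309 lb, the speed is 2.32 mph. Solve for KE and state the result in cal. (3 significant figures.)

Directly: KE = ½mv².
m = 0.309 lb = 0.1402 kg; v = 2.32 mph = 1.037 m/s.
KE = 0.07538 J
0.07538 J × (1 cal / 4.184 J) = 0.01802 cal

0.0180 cal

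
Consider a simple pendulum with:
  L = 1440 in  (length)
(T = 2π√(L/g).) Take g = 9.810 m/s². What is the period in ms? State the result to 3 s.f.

12100 ms

T is given directly by: T = 2π√(L/g).
L = 1440 in = 36.58 m; g = 9.810 m/s².
T = 12.13 s
12.13 s × (1 ms / 0.001000 s) = 12132 ms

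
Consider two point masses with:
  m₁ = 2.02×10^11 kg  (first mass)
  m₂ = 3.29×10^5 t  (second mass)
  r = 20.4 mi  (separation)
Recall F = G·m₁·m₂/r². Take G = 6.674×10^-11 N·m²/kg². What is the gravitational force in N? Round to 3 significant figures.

4.12 N

From Newton's law of gravitation: F = Gm₁m₂/r².
m₁ = 2.02×10^11 kg; m₂ = 3.29×10^5 t = 3.290×10^8 kg; r = 20.4 mi = 32831 m; G = 6.674×10^-11 N·m²/kg².
F = 4.115 N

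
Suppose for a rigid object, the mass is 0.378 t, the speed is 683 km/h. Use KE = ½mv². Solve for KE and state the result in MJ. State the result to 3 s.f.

6.80 MJ

Directly: KE = ½mv².
m = 0.378 t = 378.0 kg; v = 683 km/h = 189.7 m/s.
KE = 6.803×10^6 J  (the unit combination reduces to kg·m²/s² = J)
6.803×10^6 J × (1 MJ / 1.000×10^6 J) = 6.803 MJ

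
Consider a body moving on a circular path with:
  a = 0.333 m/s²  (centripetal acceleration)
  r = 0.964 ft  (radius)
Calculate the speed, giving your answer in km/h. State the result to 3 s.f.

Solving a = v²/r for v: v = √(a·r).
a = 0.333 m/s²; r = 0.964 ft = 0.2938 m.
v = 0.3128 m/s
0.3128 m/s × (1 km/h / 0.2778 m/s) = 1.126 km/h

1.13 km/h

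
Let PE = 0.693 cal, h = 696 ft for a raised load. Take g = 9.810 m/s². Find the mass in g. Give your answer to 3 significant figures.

1.39 g

Rearranging: m = PE/(g·h).
PE = 0.693 cal = 2.900 J; h = 696 ft = 212.1 m; g = 9.810 m/s².
m = 0.001393 kg
0.001393 kg × (1 g / 0.001000 kg) = 1.393 g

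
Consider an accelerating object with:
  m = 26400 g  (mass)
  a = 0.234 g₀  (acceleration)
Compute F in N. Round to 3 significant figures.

60.6 N

Directly: F = m·a.
m = 26400 g = 26.40 kg; a = 0.234 g₀ = 2.295 m/s².
F = 60.58 N  (the unit combination reduces to kg·m/s² = N)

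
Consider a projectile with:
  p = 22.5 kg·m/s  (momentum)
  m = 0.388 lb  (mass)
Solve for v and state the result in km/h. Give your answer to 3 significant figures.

Rearranging p = m·v for v: v = p/m.
p = 22.5 kg·m/s; m = 0.388 lb = 0.1760 kg.
v = 127.8 m/s
127.8 m/s × (1 km/h / 0.2778 m/s) = 460.2 km/h

460 km/h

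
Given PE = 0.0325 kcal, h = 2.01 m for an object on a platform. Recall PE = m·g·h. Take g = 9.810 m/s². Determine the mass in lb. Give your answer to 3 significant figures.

Rearranging PE = m·g·h for m: m = PE/(g·h).
PE = 0.0325 kcal = 136.0 J; h = 2.01 m; g = 9.810 m/s².
m = 6.896 kg
6.896 kg × (1 lb / 0.4536 kg) = 15.20 lb

15.2 lb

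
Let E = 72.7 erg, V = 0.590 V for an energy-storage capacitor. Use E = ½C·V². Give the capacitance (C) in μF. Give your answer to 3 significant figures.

41.8 μF

Rearranging: C = 2E/V².
E = 72.7 erg = 7.270×10^-6 J; V = 0.590 V.
C = 4.177×10^-5 F
4.177×10^-5 F × (1 μF / 1.000×10^-6 F) = 41.77 μF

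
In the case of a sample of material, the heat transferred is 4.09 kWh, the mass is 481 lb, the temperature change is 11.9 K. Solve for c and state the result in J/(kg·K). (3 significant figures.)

Solving Q = m·c·ΔT for c: c = Q/(m·ΔT).
Q = 4.09 kWh = 1.472×10^7 J; m = 481 lb = 218.2 kg; ΔT = 11.9 K.
c = 5671 J/(kg·K)

5670 J/(kg·K)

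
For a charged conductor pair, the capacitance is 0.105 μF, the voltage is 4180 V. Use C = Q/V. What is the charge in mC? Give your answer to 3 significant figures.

Solving C = Q/V for Q: Q = CV.
C = 0.105 μF = 1.050×10^-7 F; V = 4180 V.
Q = 4.389×10^-4 C  (the unit combination reduces to A·s = C)
4.389×10^-4 C × (1 mC / 0.001000 C) = 0.4389 mC

0.439 mC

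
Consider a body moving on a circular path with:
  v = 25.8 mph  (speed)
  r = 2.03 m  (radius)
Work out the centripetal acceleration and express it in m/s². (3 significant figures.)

a is given directly by: a = v²/r.
v = 25.8 mph = 11.53 m/s; r = 2.03 m.
a = 65.53 m/s²

65.5 m/s²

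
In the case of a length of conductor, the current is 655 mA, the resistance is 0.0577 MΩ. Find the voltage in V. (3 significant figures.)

37800 V

Directly: V = IR.
I = 655 mA = 0.6550 A; R = 0.0577 MΩ = 57700 Ω.
V = 37794 V  (the unit combination reduces to kg·m²/(A·s³) = V)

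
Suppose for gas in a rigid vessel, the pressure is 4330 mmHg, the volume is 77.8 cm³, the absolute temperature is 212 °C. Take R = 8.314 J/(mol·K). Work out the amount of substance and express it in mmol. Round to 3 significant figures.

Rearranging: n = PV/(RT).
P = 4330 mmHg = 5.773×10^5 Pa; V = 77.8 cm³ = 7.780×10^-5 m³; T = 212 °C = 485.1 K; R = 8.314 J/(mol·K).
n = 0.01113 mol
0.01113 mol × (1 mmol / 0.001000 mol) = 11.13 mmol

11.1 mmol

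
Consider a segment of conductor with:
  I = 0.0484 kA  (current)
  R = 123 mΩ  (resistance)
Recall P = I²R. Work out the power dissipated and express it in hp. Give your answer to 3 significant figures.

P is given directly by: P = I²R.
I = 0.0484 kA = 48.40 A; R = 123 mΩ = 0.1230 Ω.
P = 288.1 W  (the unit combination reduces to kg·m²/s³ = W)
288.1 W × (1 hp / 745.7 W) = 0.3864 hp

0.386 hp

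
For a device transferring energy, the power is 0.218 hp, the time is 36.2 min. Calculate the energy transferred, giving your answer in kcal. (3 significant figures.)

Rearranging P = W/t for W: W = P·t.
P = 0.218 hp = 162.6 W; t = 36.2 min = 2172 s.
W = 3.531×10^5 J
3.531×10^5 J × (1 kcal / 4184 J) = 84.39 kcal

84.4 kcal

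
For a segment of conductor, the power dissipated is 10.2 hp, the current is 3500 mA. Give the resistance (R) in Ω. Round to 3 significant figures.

Rearranging P = I²R for R: R = P/I².
P = 10.2 hp = 7606 W; I = 3500 mA = 3.500 A.
R = 620.9 Ω

621 Ω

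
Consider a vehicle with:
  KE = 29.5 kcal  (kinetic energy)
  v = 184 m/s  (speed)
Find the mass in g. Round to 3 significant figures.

Rearranging: m = 2·KE/v².
KE = 29.5 kcal = 1.234×10^5 J; v = 184 m/s.
m = 7.291 kg
7.291 kg × (1 g / 0.001000 kg) = 7291 g

7290 g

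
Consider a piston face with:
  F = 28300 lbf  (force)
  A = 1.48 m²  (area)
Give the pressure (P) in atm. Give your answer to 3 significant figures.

0.839 atm

P is given directly by: P = F/A.
F = 28300 lbf = 1.259×10^5 N; A = 1.48 m².
P = 85057 Pa
85057 Pa × (1 atm / 1.013×10^5 Pa) = 0.8394 atm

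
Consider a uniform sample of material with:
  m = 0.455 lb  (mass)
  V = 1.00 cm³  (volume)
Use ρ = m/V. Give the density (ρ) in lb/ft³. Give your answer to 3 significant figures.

12900 lb/ft³

ρ is given directly by: ρ = m/V.
m = 0.455 lb = 0.2064 kg; V = 1.00 cm³ = 1.000×10^-6 m³.
ρ = 2.064×10^5 kg/m³
2.064×10^5 kg/m³ × (1 lb/ft³ / 16.02 kg/m³) = 12884 lb/ft³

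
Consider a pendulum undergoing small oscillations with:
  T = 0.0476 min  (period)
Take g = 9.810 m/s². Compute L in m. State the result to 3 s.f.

Rearranging T = 2π√(L/g) for L: L = g·(T/2π)².
T = 0.0476 min = 2.856 s; g = 9.810 m/s².
L = 2.027 m

2.03 m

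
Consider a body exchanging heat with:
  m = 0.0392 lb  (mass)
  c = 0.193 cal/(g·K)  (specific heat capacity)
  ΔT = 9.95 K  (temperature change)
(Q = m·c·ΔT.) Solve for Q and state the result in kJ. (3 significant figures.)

0.143 kJ

Directly: Q = mcΔT.
m = 0.0392 lb = 0.01778 kg; c = 0.193 cal/(g·K) = 807.5 J/(kg·K); ΔT = 9.95 K.
Q = 142.9 J  (the unit combination reduces to kg·m²/s² = J)
142.9 J × (1 kJ / 1000 J) = 0.1429 kJ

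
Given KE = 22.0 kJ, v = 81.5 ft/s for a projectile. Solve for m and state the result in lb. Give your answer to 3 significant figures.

157 lb

Rearranging: m = 2·KE/v².
KE = 22.0 kJ = 22000 J; v = 81.5 ft/s = 24.84 m/s.
m = 71.30 kg
71.30 kg × (1 lb / 0.4536 kg) = 157.2 lb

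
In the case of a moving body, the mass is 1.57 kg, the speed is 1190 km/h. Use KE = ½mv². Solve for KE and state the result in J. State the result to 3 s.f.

85800 J

Directly: KE = ½mv².
m = 1.57 kg; v = 1190 km/h = 330.6 m/s.
KE = 85775 J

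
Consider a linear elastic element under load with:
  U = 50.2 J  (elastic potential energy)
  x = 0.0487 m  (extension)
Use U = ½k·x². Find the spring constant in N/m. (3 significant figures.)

42300 N/m

Rearranging: k = 2U/x².
U = 50.2 J; x = 0.0487 m.
k = 42333 N/m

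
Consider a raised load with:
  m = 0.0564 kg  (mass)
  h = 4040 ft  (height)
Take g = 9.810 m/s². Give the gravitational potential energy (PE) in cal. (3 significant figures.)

163 cal

PE is given directly by: PE = mgh.
m = 0.0564 kg; h = 4040 ft = 1231 m; g = 9.810 m/s².
PE = 681.3 J  (the unit combination reduces to kg·m²/s² = J)
681.3 J × (1 cal / 4.184 J) = 162.8 cal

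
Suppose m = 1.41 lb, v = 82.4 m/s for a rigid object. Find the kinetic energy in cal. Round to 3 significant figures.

519 cal

Directly: KE = ½mv².
m = 1.41 lb = 0.6396 kg; v = 82.4 m/s.
KE = 2171 J
2171 J × (1 cal / 4.184 J) = 518.9 cal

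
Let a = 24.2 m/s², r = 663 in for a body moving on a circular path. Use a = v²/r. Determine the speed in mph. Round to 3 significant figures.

Rearranging: v = √(a·r).
a = 24.2 m/s²; r = 663 in = 16.84 m.
v = 20.19 m/s
20.19 m/s × (1 mph / 0.4470 m/s) = 45.16 mph

45.2 mph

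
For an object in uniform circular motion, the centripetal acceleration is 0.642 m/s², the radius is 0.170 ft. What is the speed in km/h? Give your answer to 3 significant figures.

0.657 km/h

Rearranging: v = √(a·r).
a = 0.642 m/s²; r = 0.170 ft = 0.05182 m.
v = 0.1824 m/s
0.1824 m/s × (1 km/h / 0.2778 m/s) = 0.6566 km/h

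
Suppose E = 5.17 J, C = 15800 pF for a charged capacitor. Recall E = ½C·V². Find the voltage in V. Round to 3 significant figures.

25600 V

Rearranging: V = √(2E/C).
E = 5.17 J; C = 15800 pF = 1.580×10^-8 F.
V = 25582 V  (the unit combination reduces to kg·m²/(A·s³) = V)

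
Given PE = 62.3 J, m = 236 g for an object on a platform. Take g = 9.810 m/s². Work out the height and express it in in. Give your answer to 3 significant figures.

Solving PE = m·g·h for h: h = PE/(m·g).
PE = 62.3 J; m = 236 g = 0.2360 kg; g = 9.810 m/s².
h = 26.91 m
26.91 m × (1 in / 0.02540 m) = 1059 in

1060 in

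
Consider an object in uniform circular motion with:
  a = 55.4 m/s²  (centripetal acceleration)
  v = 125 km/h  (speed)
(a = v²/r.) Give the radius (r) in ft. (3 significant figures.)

71.4 ft

Rearranging: r = v²/a.
a = 55.4 m/s²; v = 125 km/h = 34.72 m/s.
r = 21.76 m
21.76 m × (1 ft / 0.3048 m) = 71.40 ft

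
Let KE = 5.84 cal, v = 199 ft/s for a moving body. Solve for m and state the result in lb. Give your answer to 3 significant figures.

0.0293 lb

Solving KE = ½mv² for m: m = 2·KE/v².
KE = 5.84 cal = 24.43 J; v = 199 ft/s = 60.66 m/s.
m = 0.01328 kg
0.01328 kg × (1 lb / 0.4536 kg) = 0.02928 lb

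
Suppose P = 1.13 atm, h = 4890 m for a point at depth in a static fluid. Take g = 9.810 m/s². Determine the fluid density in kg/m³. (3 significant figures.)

2.39 kg/m³

Rearranging P = ρ·g·h for ρ: ρ = P/(g·h).
P = 1.13 atm = 1.145×10^5 Pa; h = 4890 m; g = 9.810 m/s².
ρ = 2.387 kg/m³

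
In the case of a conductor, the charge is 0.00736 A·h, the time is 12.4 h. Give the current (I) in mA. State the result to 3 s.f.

0.594 mA

Solving q = I·t for I: I = q/t.
q = 0.00736 A·h = 26.50 C; t = 12.4 h = 44640 s.
I = 5.935×10^-4 A
5.935×10^-4 A × (1 mA / 0.001000 A) = 0.5935 mA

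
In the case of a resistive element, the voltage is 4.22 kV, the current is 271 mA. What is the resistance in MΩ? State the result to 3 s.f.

0.0156 MΩ

Rearranging: R = V/I.
V = 4.22 kV = 4220 V; I = 271 mA = 0.2710 A.
R = 15572 Ω
15572 Ω × (1 MΩ / 1.000×10^6 Ω) = 0.01557 MΩ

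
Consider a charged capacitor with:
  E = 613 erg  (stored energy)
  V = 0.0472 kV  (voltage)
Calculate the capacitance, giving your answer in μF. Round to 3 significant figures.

Solving E = ½C·V² for C: C = 2E/V².
E = 613 erg = 6.130×10^-5 J; V = 0.0472 kV = 47.20 V.
C = 5.503×10^-8 F
5.503×10^-8 F × (1 μF / 1.000×10^-6 F) = 0.05503 μF

0.0550 μF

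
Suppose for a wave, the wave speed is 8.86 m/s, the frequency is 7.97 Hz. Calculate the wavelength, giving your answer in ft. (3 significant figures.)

Rearranging v = f·λ for λ: λ = v/f.
v = 8.86 m/s; f = 7.97 Hz.
λ = 1.112 m
1.112 m × (1 ft / 0.3048 m) = 3.647 ft

3.65 ft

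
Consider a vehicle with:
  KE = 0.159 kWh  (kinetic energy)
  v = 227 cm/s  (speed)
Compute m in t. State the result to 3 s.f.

Rearranging: m = 2·KE/v².
KE = 0.159 kWh = 5.724×10^5 J; v = 227 cm/s = 2.270 m/s.
m = 2.222×10^5 kg
2.222×10^5 kg × (1 t / 1000 kg) = 222.2 t

222 t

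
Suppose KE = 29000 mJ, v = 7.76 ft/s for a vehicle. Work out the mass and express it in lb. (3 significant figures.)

22.9 lb

Solving KE = ½mv² for m: m = 2·KE/v².
KE = 29000 mJ = 29.00 J; v = 7.76 ft/s = 2.365 m/s.
m = 10.37 kg
10.37 kg × (1 lb / 0.4536 kg) = 22.86 lb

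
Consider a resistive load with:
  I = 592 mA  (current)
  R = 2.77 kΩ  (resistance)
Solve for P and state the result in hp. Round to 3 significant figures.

1.30 hp

Directly: P = I²R.
I = 592 mA = 0.5920 A; R = 2.77 kΩ = 2770 Ω.
P = 970.8 W  (the unit combination reduces to kg·m²/s³ = W)
970.8 W × (1 hp / 745.7 W) = 1.302 hp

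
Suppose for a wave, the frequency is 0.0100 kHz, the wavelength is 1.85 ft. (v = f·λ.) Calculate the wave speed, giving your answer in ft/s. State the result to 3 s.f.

18.5 ft/s

v is given directly by: v = fλ.
f = 0.0100 kHz = 10.00 Hz; λ = 1.85 ft = 0.5639 m.
v = 5.639 m/s
5.639 m/s × (1 ft/s / 0.3048 m/s) = 18.50 ft/s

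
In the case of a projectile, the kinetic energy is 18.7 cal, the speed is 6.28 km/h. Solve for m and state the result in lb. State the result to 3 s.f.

113 lb

Rearranging KE = ½mv² for m: m = 2·KE/v².
KE = 18.7 cal = 78.24 J; v = 6.28 km/h = 1.744 m/s.
m = 51.42 kg
51.42 kg × (1 lb / 0.4536 kg) = 113.4 lb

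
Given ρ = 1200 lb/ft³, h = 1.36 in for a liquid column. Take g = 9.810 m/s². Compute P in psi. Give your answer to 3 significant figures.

0.945 psi

Directly: P = ρgh.
ρ = 1200 lb/ft³ = 19222 kg/m³; h = 1.36 in = 0.03454 m; g = 9.810 m/s².
P = 6514 Pa
6514 Pa × (1 psi / 6895 Pa) = 0.9448 psi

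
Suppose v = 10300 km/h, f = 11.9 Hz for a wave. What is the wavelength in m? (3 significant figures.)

240 m

Rearranging: λ = v/f.
v = 10300 km/h = 2861 m/s; f = 11.9 Hz.
λ = 240.4 m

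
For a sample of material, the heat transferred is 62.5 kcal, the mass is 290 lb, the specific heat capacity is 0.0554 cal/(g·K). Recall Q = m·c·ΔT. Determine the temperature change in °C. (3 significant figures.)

Solving Q = m·c·ΔT for ΔT: ΔT = Q/(m·c).
Q = 62.5 kcal = 2.615×10^5 J; m = 290 lb = 131.5 kg; c = 0.0554 cal/(g·K) = 231.8 J/(kg·K).
ΔT = 8.576 K
Since 1 °C = 1 K, 8.576 °C.

8.58 °C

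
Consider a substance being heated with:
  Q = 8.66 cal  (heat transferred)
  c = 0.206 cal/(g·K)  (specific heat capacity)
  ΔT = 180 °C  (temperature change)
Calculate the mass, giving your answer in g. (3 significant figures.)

0.234 g

Rearranging Q = m·c·ΔT for m: m = Q/(c·ΔT).
Q = 8.66 cal = 36.23 J; c = 0.206 cal/(g·K) = 861.9 J/(kg·K); ΔT = 180 °C = 180.0 K.
m = 2.335×10^-4 kg
2.335×10^-4 kg × (1 g / 0.001000 kg) = 0.2335 g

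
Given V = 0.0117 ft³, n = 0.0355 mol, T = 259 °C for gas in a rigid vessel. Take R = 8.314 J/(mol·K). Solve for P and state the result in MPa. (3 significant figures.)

0.474 MPa

Directly: P = nRT/V.
V = 0.0117 ft³ = 3.313×10^-4 m³; n = 0.0355 mol; T = 259 °C = 532.1 K; R = 8.314 J/(mol·K).
P = 4.741×10^5 Pa
4.741×10^5 Pa × (1 MPa / 1.000×10^6 Pa) = 0.4741 MPa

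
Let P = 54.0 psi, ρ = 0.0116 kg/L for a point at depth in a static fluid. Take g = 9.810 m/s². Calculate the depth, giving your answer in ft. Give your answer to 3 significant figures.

10700 ft

Solving P = ρ·g·h for h: h = P/(ρ·g).
P = 54.0 psi = 3.723×10^5 Pa; ρ = 0.0116 kg/L = 11.60 kg/m³; g = 9.810 m/s².
h = 3272 m
3272 m × (1 ft / 0.3048 m) = 10734 ft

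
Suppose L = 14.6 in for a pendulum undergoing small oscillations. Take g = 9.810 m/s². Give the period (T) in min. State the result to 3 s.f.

Directly: T = 2π√(L/g).
L = 14.6 in = 0.3708 m; g = 9.810 m/s².
T = 1.222 s
1.222 s × (1 min / 60.00 s) = 0.02036 min

0.0204 min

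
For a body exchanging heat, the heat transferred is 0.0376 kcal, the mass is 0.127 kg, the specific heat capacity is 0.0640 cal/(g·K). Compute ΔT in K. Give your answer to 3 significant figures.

Rearranging Q = m·c·ΔT for ΔT: ΔT = Q/(m·c).
Q = 0.0376 kcal = 157.3 J; m = 0.127 kg; c = 0.0640 cal/(g·K) = 267.8 J/(kg·K).
ΔT = 4.626 K

4.63 K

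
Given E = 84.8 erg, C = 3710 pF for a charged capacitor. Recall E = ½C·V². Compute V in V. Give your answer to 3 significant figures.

Solving E = ½C·V² for V: V = √(2E/C).
E = 84.8 erg = 8.480×10^-6 J; C = 3710 pF = 3.710×10^-9 F.
V = 67.61 V

67.6 V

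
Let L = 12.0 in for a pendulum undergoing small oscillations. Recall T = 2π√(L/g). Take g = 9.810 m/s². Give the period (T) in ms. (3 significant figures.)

Directly: T = 2π√(L/g).
L = 12.0 in = 0.3048 m; g = 9.810 m/s².
T = 1.108 s
1.108 s × (1 ms / 0.001000 s) = 1108 ms

1110 ms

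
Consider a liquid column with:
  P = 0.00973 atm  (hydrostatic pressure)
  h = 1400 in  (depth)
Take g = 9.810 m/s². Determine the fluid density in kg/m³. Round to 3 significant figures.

Rearranging: ρ = P/(g·h).
P = 0.00973 atm = 985.9 Pa; h = 1400 in = 35.56 m; g = 9.810 m/s².
ρ = 2.826 kg/m³

2.83 kg/m³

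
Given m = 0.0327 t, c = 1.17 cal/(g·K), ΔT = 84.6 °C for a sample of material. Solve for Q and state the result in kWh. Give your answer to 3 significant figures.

Q is given directly by: Q = mcΔT.
m = 0.0327 t = 32.70 kg; c = 1.17 cal/(g·K) = 4895 J/(kg·K); ΔT = 84.6 °C = 84.60 K.
Q = 1.354×10^7 J  (the unit combination reduces to kg·m²/s² = J)
1.354×10^7 J × (1 kWh / 3.600×10^6 J) = 3.762 kWh

3.76 kWh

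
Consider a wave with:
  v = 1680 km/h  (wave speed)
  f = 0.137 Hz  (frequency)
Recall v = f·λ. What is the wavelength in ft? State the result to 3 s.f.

Rearranging: λ = v/f.
v = 1680 km/h = 466.7 m/s; f = 0.137 Hz.
λ = 3406 m
3406 m × (1 ft / 0.3048 m) = 11176 ft

11200 ft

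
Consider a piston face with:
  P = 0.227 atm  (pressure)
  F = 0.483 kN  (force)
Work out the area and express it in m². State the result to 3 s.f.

Rearranging: A = F/P.
P = 0.227 atm = 23001 Pa; F = 0.483 kN = 483.0 N.
A = 0.02100 m²

0.0210 m²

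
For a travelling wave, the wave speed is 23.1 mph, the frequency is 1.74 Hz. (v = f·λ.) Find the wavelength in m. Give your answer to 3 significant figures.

5.93 m

Rearranging: λ = v/f.
v = 23.1 mph = 10.33 m/s; f = 1.74 Hz.
λ = 5.935 m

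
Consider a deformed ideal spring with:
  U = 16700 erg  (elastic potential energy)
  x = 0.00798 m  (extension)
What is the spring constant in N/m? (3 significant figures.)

Solving U = ½k·x² for k: k = 2U/x².
U = 16700 erg = 0.001670 J; x = 0.00798 m.
k = 52.45 N/m

52.4 N/m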